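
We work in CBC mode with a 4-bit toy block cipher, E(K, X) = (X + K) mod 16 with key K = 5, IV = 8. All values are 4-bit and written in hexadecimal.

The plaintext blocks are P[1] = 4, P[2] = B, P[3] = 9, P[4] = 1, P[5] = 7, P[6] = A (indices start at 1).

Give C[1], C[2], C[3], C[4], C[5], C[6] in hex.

CBC encryption: C_i = E(K, P_i ⊕ C_{i−1}), with C_{0} = IV.
C[1]: P[1] ⊕ 8 = C; E(K, C) = 1.
C[2]: P[2] ⊕ 1 = A; E(K, A) = F.
C[3]: P[3] ⊕ F = 6; E(K, 6) = B.
C[4]: P[4] ⊕ B = A; E(K, A) = F.
C[5]: P[5] ⊕ F = 8; E(K, 8) = D.
C[6]: P[6] ⊕ D = 7; E(K, 7) = C.

C[1] = 1, C[2] = F, C[3] = B, C[4] = F, C[5] = D, C[6] = C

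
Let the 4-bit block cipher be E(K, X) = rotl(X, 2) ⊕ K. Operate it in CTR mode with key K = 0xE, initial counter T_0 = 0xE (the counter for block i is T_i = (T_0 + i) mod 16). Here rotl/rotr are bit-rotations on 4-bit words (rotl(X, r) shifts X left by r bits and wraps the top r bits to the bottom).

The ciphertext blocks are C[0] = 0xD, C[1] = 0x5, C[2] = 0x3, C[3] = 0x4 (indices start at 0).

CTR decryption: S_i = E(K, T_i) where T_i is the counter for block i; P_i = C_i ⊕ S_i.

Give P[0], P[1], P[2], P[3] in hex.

P[0]: T = 0xE, S = E(K, T) = 0x5; 0xD ⊕ 0x5 = 0x8.
P[1]: T = 0xF, S = E(K, T) = 0x1; 0x5 ⊕ 0x1 = 0x4.
P[2]: T = 0x0, S = E(K, T) = 0xE; 0x3 ⊕ 0xE = 0xD.
P[3]: T = 0x1, S = E(K, T) = 0xA; 0x4 ⊕ 0xA = 0xE.

P[0] = 0x8, P[1] = 0x4, P[2] = 0xD, P[3] = 0xE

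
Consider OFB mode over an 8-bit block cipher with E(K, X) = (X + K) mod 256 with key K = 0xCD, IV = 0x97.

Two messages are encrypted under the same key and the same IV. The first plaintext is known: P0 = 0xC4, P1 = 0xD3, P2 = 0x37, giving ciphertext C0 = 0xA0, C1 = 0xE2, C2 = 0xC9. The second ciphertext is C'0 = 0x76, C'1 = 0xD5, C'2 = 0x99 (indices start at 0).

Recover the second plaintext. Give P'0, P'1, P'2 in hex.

P'0 = 0x12, P'1 = 0xE4, P'2 = 0x67

In OFB with a reused IV, both messages share the same keystream S_i, so C_i ⊕ C'_i = P_i ⊕ P'_i and thus P'_i = P_i ⊕ C_i ⊕ C'_i.
P'0: 0xC4 ⊕ 0xA0 ⊕ 0x76 = 0x12.
P'1: 0xD3 ⊕ 0xE2 ⊕ 0xD5 = 0xE4.
P'2: 0x37 ⊕ 0xC9 ⊕ 0x99 = 0x67.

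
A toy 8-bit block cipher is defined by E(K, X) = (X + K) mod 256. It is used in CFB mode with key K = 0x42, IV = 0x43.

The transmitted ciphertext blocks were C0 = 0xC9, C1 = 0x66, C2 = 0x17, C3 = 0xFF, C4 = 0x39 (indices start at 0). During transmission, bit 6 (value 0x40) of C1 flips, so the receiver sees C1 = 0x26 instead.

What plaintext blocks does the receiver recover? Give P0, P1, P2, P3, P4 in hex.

P0 = 0x4C, P1 = 0x2D, P2 = 0x7F, P3 = 0xA6, P4 = 0x78

CFB decryption: P_i = C_i ⊕ E(K, C_{i−1}), with C_{−1} = IV.
Only C1 changed, to 0x26. In CFB, a change in C_i flips the same bit in P_i and garbles P_{i+1}. Decrypting the received ciphertext:
P0: E(K, 0x43) = 0x85; 0xC9 ⊕ 0x85 = 0x4C.
P1: E(K, 0xC9) = 0x0B; 0x26 ⊕ 0x0B = 0x2D.
P2: E(K, 0x26) = 0x68; 0x17 ⊕ 0x68 = 0x7F.
P3: E(K, 0x17) = 0x59; 0xFF ⊕ 0x59 = 0xA6.
P4: E(K, 0xFF) = 0x41; 0x39 ⊕ 0x41 = 0x78.
Blocks that differ from the original plaintext: P1, P2.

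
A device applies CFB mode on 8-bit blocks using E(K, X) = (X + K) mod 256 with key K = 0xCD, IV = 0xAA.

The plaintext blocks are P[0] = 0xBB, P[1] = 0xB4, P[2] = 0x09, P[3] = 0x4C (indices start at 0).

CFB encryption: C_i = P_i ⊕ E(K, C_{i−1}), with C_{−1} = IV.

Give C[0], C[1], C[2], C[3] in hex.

C[0] = 0xCC, C[1] = 0x2D, C[2] = 0xF3, C[3] = 0x8C

C[0]: E(K, 0xAA) = 0x77; 0xBB ⊕ 0x77 = 0xCC.
C[1]: E(K, 0xCC) = 0x99; 0xB4 ⊕ 0x99 = 0x2D.
C[2]: E(K, 0x2D) = 0xFA; 0x09 ⊕ 0xFA = 0xF3.
C[3]: E(K, 0xF3) = 0xC0; 0x4C ⊕ 0xC0 = 0x8C.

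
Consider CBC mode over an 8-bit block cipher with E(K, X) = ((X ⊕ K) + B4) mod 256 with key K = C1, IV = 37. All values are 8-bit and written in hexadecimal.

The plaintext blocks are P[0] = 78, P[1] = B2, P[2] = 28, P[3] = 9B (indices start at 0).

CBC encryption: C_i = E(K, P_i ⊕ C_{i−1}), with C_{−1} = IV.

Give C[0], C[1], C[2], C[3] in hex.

C[0]: P[0] ⊕ 37 = 4F; E(K, 4F) = 42.
C[1]: P[1] ⊕ 42 = F0; E(K, F0) = E5.
C[2]: P[2] ⊕ E5 = CD; E(K, CD) = C0.
C[3]: P[3] ⊕ C0 = 5B; E(K, 5B) = 4E.

C[0] = 42, C[1] = E5, C[2] = C0, C[3] = 4E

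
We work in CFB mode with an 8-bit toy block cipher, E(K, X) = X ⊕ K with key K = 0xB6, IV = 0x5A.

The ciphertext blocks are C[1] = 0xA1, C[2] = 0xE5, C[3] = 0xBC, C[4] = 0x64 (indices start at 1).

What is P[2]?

P[2] = 0xF2

CFB decryption: P_i = C_i ⊕ E(K, C_{i−1}), with C_{0} = IV.
P[2]: E(K, 0xA1) = 0x17; 0xE5 ⊕ 0x17 = 0xF2.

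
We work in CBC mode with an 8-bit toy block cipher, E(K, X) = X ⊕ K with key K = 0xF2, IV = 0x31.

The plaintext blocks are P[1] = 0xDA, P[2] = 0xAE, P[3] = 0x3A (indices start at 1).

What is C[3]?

CBC encryption: C_i = E(K, P_i ⊕ C_{i−1}), with C_{0} = IV.
C[1]: P[1] ⊕ 0x31 = 0xEB; E(K, 0xEB) = 0x19.
C[2]: P[2] ⊕ 0x19 = 0xB7; E(K, 0xB7) = 0x45.
C[3]: P[3] ⊕ 0x45 = 0x7F; E(K, 0x7F) = 0x8D.

C[3] = 0x8D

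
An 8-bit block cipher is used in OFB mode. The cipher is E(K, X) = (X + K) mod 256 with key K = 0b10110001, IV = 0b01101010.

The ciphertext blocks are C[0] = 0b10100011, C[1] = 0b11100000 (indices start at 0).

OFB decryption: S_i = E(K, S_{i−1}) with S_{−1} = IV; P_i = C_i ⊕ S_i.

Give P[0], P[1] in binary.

P[0]: S = E(K, 0b01101010) = 0b00011011; 0b10100011 ⊕ 0b00011011 = 0b10111000.
P[1]: S = E(K, 0b00011011) = 0b11001100; 0b11100000 ⊕ 0b11001100 = 0b00101100.

P[0] = 0b10111000, P[1] = 0b00101100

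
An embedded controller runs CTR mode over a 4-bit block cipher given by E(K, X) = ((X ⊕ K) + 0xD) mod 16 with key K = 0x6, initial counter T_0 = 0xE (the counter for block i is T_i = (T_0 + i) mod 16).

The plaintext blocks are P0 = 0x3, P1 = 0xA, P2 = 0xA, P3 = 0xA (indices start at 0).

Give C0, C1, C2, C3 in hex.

C0 = 0x6, C1 = 0xC, C2 = 0x9, C3 = 0xE

CTR encryption: S_i = E(K, T_i) where T_i is the counter for block i; C_i = P_i ⊕ S_i.
C0: T = 0xE, S = E(K, T) = 0x5; 0x3 ⊕ 0x5 = 0x6.
C1: T = 0xF, S = E(K, T) = 0x6; 0xA ⊕ 0x6 = 0xC.
C2: T = 0x0, S = E(K, T) = 0x3; 0xA ⊕ 0x3 = 0x9.
C3: T = 0x1, S = E(K, T) = 0x4; 0xA ⊕ 0x4 = 0xE.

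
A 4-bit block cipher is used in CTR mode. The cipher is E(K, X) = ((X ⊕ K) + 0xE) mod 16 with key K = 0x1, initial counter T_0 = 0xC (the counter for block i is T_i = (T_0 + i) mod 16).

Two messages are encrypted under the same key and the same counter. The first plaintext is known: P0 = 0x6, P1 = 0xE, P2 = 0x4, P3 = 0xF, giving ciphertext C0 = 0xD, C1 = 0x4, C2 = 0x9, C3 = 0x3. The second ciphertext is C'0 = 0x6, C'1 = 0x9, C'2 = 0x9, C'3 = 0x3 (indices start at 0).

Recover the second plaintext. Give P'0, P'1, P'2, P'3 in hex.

P'0 = 0xD, P'1 = 0x3, P'2 = 0x4, P'3 = 0xF

In CTR with a reused counter, both messages share the same keystream S_i, so C_i ⊕ C'_i = P_i ⊕ P'_i and thus P'_i = P_i ⊕ C_i ⊕ C'_i.
P'0: 0x6 ⊕ 0xD ⊕ 0x6 = 0xD.
P'1: 0xE ⊕ 0x4 ⊕ 0x9 = 0x3.
P'2: 0x4 ⊕ 0x9 ⊕ 0x9 = 0x4.
P'3: 0xF ⊕ 0x3 ⊕ 0x3 = 0xF.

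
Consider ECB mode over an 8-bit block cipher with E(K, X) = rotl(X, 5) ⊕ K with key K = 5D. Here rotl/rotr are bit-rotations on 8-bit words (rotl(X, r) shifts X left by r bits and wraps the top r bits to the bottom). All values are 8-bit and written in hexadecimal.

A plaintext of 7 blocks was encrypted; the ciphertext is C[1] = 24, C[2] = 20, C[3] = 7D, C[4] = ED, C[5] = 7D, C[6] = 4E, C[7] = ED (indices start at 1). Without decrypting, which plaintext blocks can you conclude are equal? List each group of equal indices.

P[3] = P[5]; P[4] = P[7]

ECB encrypts each block independently with the same key, so equal ciphertext blocks imply equal plaintext blocks.
C[3] = C[5] = 7D, so P[3] = P[5].
C[4] = C[7] = ED, so P[4] = P[7].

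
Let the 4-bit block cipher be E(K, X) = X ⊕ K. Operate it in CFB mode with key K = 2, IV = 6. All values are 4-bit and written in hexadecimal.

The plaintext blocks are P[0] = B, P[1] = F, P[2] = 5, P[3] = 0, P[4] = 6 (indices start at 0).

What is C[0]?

CFB encryption: C_i = P_i ⊕ E(K, C_{i−1}), with C_{−1} = IV.
C[0]: E(K, 6) = 4; B ⊕ 4 = F.

C[0] = F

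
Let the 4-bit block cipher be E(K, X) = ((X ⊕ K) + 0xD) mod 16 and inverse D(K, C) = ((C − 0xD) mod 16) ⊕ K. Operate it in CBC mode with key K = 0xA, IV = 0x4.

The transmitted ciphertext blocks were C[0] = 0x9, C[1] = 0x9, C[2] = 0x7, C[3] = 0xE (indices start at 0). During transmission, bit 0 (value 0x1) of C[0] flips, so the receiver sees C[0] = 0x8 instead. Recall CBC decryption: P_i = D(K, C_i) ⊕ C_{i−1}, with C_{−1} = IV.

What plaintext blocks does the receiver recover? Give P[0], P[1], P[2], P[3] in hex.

P[0] = 0x5, P[1] = 0xE, P[2] = 0x9, P[3] = 0xC

Only C[0] changed, to 0x8. In CBC, a change in C_i garbles P_i and flips the same bit in P_{i+1}. Decrypting the received ciphertext:
P[0]: D(K, 0x8) = 0x1; 0x1 ⊕ 0x4 = 0x5.
P[1]: D(K, 0x9) = 0x6; 0x6 ⊕ 0x8 = 0xE.
P[2]: D(K, 0x7) = 0x0; 0x0 ⊕ 0x9 = 0x9.
P[3]: D(K, 0xE) = 0xB; 0xB ⊕ 0x7 = 0xC.
Blocks that differ from the original plaintext: P[0], P[1].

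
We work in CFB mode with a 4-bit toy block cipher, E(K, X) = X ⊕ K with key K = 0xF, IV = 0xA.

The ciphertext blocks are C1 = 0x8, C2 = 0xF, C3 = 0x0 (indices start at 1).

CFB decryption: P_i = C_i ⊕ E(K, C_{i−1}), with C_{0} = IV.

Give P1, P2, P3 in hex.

P1: E(K, 0xA) = 0x5; 0x8 ⊕ 0x5 = 0xD.
P2: E(K, 0x8) = 0x7; 0xF ⊕ 0x7 = 0x8.
P3: E(K, 0xF) = 0x0; 0x0 ⊕ 0x0 = 0x0.

P1 = 0xD, P2 = 0x8, P3 = 0x0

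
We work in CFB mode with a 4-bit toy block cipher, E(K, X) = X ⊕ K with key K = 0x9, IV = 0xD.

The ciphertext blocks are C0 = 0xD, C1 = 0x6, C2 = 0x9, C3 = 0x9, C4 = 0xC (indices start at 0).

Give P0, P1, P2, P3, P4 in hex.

P0 = 0x9, P1 = 0x2, P2 = 0x6, P3 = 0x9, P4 = 0xC

CFB decryption: P_i = C_i ⊕ E(K, C_{i−1}), with C_{−1} = IV.
P0: E(K, 0xD) = 0x4; 0xD ⊕ 0x4 = 0x9.
P1: E(K, 0xD) = 0x4; 0x6 ⊕ 0x4 = 0x2.
P2: E(K, 0x6) = 0xF; 0x9 ⊕ 0xF = 0x6.
P3: E(K, 0x9) = 0x0; 0x9 ⊕ 0x0 = 0x9.
P4: E(K, 0x9) = 0x0; 0xC ⊕ 0x0 = 0xC.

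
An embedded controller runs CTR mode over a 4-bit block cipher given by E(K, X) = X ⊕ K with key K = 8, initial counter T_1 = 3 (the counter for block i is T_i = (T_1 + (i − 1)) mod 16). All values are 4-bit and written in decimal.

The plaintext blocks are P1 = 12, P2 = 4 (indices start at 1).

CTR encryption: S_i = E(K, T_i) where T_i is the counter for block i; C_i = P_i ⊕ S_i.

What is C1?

C1: T = 3, S = E(K, T) = 11; 12 ⊕ 11 = 7.

C1 = 7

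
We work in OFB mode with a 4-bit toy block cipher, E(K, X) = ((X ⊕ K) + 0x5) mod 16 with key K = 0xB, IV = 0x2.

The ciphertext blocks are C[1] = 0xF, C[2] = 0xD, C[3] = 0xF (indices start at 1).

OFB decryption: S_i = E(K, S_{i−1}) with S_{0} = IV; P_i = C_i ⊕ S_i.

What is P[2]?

P[1]: S = E(K, 0x2) = 0xE; 0xF ⊕ 0xE = 0x1.
P[2]: S = E(K, 0xE) = 0xA; 0xD ⊕ 0xA = 0x7.

P[2] = 0x7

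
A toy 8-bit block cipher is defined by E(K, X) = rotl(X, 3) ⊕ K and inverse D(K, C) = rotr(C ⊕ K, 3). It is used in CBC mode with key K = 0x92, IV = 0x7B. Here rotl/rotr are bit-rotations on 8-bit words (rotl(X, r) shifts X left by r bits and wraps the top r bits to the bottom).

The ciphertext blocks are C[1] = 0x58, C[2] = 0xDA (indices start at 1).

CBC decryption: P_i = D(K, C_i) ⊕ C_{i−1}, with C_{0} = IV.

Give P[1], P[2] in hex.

P[1]: D(K, 0x58) = 0x59; 0x59 ⊕ 0x7B = 0x22.
P[2]: D(K, 0xDA) = 0x09; 0x09 ⊕ 0x58 = 0x51.

P[1] = 0x22, P[2] = 0x51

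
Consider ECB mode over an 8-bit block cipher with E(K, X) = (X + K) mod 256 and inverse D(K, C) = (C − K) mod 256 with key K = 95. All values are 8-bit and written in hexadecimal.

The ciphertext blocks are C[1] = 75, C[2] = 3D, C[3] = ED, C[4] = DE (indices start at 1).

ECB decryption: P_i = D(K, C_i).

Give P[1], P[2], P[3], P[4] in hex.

P[1] = E0, P[2] = A8, P[3] = 58, P[4] = 49

P[1]: D(K, 75) = E0.
P[2]: D(K, 3D) = A8.
P[3]: D(K, ED) = 58.
P[4]: D(K, DE) = 49.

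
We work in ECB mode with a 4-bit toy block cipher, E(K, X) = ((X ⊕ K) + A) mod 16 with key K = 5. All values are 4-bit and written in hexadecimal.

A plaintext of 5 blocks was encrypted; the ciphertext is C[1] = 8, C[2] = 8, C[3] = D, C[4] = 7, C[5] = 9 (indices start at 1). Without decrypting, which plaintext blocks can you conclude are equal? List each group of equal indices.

P[1] = P[2]

ECB encrypts each block independently with the same key, so equal ciphertext blocks imply equal plaintext blocks.
C[1] = C[2] = 8, so P[1] = P[2].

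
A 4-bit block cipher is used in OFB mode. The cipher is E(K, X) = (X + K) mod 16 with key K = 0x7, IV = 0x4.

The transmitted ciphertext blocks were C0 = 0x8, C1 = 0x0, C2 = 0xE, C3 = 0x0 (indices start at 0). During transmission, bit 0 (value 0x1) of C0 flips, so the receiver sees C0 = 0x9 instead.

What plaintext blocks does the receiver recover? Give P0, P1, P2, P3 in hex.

OFB decryption: S_i = E(K, S_{i−1}) with S_{−1} = IV; P_i = C_i ⊕ S_i.
Only C0 changed, to 0x9. In OFB, a change in C_i flips the same bit in P_i only; the keystream is unaffected. Decrypting the received ciphertext:
P0: S = E(K, 0x4) = 0xB; 0x9 ⊕ 0xB = 0x2.
P1: S = E(K, 0xB) = 0x2; 0x0 ⊕ 0x2 = 0x2.
P2: S = E(K, 0x2) = 0x9; 0xE ⊕ 0x9 = 0x7.
P3: S = E(K, 0x9) = 0x0; 0x0 ⊕ 0x0 = 0x0.
Blocks that differ from the original plaintext: P0.

P0 = 0x2, P1 = 0x2, P2 = 0x7, P3 = 0x0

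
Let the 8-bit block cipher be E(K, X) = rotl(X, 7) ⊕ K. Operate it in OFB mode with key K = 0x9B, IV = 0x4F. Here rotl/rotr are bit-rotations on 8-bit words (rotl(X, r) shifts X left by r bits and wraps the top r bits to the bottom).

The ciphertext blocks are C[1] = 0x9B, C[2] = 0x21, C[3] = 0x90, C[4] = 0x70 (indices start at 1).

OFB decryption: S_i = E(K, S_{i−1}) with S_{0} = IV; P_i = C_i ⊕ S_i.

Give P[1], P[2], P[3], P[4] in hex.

P[1] = 0xA7, P[2] = 0xA4, P[3] = 0xC9, P[4] = 0x47

P[1]: S = E(K, 0x4F) = 0x3C; 0x9B ⊕ 0x3C = 0xA7.
P[2]: S = E(K, 0x3C) = 0x85; 0x21 ⊕ 0x85 = 0xA4.
P[3]: S = E(K, 0x85) = 0x59; 0x90 ⊕ 0x59 = 0xC9.
P[4]: S = E(K, 0x59) = 0x37; 0x70 ⊕ 0x37 = 0x47.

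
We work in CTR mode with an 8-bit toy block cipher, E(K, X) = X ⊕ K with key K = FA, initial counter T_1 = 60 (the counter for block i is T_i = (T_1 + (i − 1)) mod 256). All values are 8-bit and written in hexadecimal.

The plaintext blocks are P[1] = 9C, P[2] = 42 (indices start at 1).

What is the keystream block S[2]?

CTR encryption: S_i = E(K, T_i) where T_i is the counter for block i; C_i = P_i ⊕ S_i.
C[1]: T = 60, S = E(K, T) = 9A; 9C ⊕ 9A = 06.
C[2]: T = 61, S = E(K, T) = 9B; 42 ⊕ 9B = D9.
So S[2] = 9B.

9B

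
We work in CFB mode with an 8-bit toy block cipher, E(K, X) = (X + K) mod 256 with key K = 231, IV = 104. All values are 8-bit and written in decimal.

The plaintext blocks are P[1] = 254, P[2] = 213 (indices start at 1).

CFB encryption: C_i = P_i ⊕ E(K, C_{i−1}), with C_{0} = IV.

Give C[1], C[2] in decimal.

C[1]: E(K, 104) = 79; 254 ⊕ 79 = 177.
C[2]: E(K, 177) = 152; 213 ⊕ 152 = 77.

C[1] = 177, C[2] = 77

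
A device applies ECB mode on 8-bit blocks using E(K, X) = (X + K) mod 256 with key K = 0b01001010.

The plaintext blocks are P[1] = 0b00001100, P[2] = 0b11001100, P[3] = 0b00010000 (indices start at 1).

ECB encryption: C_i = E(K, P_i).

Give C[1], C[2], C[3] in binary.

C[1]: E(K, 0b00001100) = 0b01010110.
C[2]: E(K, 0b11001100) = 0b00010110.
C[3]: E(K, 0b00010000) = 0b01011010.

C[1] = 0b01010110, C[2] = 0b00010110, C[3] = 0b01011010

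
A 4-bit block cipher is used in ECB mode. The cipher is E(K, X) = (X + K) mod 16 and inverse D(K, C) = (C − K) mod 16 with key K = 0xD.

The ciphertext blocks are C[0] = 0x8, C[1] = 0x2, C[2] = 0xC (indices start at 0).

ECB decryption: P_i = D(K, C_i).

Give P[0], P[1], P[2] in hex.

P[0]: D(K, 0x8) = 0xB.
P[1]: D(K, 0x2) = 0x5.
P[2]: D(K, 0xC) = 0xF.

P[0] = 0xB, P[1] = 0x5, P[2] = 0xF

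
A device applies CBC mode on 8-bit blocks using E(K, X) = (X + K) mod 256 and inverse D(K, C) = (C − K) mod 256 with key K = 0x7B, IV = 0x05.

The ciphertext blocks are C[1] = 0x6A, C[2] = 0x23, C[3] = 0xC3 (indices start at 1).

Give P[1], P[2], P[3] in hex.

P[1] = 0xEA, P[2] = 0xC2, P[3] = 0x6B

CBC decryption: P_i = D(K, C_i) ⊕ C_{i−1}, with C_{0} = IV.
P[1]: D(K, 0x6A) = 0xEF; 0xEF ⊕ 0x05 = 0xEA.
P[2]: D(K, 0x23) = 0xA8; 0xA8 ⊕ 0x6A = 0xC2.
P[3]: D(K, 0xC3) = 0x48; 0x48 ⊕ 0x23 = 0x6B.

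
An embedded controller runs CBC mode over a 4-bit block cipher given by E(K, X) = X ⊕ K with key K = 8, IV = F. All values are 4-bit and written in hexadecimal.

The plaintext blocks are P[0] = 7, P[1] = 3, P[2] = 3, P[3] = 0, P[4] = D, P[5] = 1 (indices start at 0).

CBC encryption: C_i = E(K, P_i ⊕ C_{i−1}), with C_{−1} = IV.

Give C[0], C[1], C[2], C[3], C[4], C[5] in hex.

C[0] = 0, C[1] = B, C[2] = 0, C[3] = 8, C[4] = D, C[5] = 4

C[0]: P[0] ⊕ F = 8; E(K, 8) = 0.
C[1]: P[1] ⊕ 0 = 3; E(K, 3) = B.
C[2]: P[2] ⊕ B = 8; E(K, 8) = 0.
C[3]: P[3] ⊕ 0 = 0; E(K, 0) = 8.
C[4]: P[4] ⊕ 8 = 5; E(K, 5) = D.
C[5]: P[5] ⊕ D = C; E(K, C) = 4.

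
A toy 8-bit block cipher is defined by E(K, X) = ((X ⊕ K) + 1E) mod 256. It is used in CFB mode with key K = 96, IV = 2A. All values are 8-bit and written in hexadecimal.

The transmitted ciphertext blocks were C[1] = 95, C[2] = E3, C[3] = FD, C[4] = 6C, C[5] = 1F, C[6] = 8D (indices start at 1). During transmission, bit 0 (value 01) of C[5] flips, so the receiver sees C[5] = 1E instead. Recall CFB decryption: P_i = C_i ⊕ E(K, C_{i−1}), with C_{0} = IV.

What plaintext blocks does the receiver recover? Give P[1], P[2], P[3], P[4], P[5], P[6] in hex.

P[1] = 4F, P[2] = C2, P[3] = 6E, P[4] = E5, P[5] = 06, P[6] = 2B

Only C[5] changed, to 1E. In CFB, a change in C_i flips the same bit in P_i and garbles P_{i+1}. Decrypting the received ciphertext:
P[1]: E(K, 2A) = DA; 95 ⊕ DA = 4F.
P[2]: E(K, 95) = 21; E3 ⊕ 21 = C2.
P[3]: E(K, E3) = 93; FD ⊕ 93 = 6E.
P[4]: E(K, FD) = 89; 6C ⊕ 89 = E5.
P[5]: E(K, 6C) = 18; 1E ⊕ 18 = 06.
P[6]: E(K, 1E) = A6; 8D ⊕ A6 = 2B.
Blocks that differ from the original plaintext: P[5], P[6].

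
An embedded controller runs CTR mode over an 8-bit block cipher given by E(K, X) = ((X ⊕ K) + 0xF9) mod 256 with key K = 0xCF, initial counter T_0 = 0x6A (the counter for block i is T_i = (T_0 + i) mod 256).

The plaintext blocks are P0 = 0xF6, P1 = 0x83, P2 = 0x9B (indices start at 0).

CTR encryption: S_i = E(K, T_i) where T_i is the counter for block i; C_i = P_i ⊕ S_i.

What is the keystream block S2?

0x9C

C0: T = 0x6A, S = E(K, T) = 0x9E; 0xF6 ⊕ 0x9E = 0x68.
C1: T = 0x6B, S = E(K, T) = 0x9D; 0x83 ⊕ 0x9D = 0x1E.
C2: T = 0x6C, S = E(K, T) = 0x9C; 0x9B ⊕ 0x9C = 0x07.
So S2 = 0x9C.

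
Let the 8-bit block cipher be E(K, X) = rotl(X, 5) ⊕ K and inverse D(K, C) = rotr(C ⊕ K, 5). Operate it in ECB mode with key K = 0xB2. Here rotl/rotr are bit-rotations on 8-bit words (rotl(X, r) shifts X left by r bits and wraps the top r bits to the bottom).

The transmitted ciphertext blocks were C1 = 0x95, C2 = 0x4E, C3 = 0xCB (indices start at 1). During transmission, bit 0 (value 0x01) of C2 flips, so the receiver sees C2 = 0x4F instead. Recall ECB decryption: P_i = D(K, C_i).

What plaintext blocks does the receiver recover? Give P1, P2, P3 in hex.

P1 = 0x39, P2 = 0xEF, P3 = 0xCB

Only C2 changed, to 0x4F. In ECB, a change in C_i affects only P_i. Decrypting the received ciphertext:
P1: D(K, 0x95) = 0x39.
P2: D(K, 0x4F) = 0xEF.
P3: D(K, 0xCB) = 0xCB.
Blocks that differ from the original plaintext: P2.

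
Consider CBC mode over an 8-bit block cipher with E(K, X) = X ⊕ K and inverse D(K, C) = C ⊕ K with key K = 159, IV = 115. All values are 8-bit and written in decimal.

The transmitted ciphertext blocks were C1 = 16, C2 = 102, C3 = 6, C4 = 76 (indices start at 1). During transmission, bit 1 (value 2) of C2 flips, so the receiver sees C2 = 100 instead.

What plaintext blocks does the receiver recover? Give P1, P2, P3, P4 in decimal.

P1 = 252, P2 = 235, P3 = 253, P4 = 213

CBC decryption: P_i = D(K, C_i) ⊕ C_{i−1}, with C_{0} = IV.
Only C2 changed, to 100. In CBC, a change in C_i garbles P_i and flips the same bit in P_{i+1}. Decrypting the received ciphertext:
P1: D(K, 16) = 143; 143 ⊕ 115 = 252.
P2: D(K, 100) = 251; 251 ⊕ 16 = 235.
P3: D(K, 6) = 153; 153 ⊕ 100 = 253.
P4: D(K, 76) = 211; 211 ⊕ 6 = 213.
Blocks that differ from the original plaintext: P2, P3.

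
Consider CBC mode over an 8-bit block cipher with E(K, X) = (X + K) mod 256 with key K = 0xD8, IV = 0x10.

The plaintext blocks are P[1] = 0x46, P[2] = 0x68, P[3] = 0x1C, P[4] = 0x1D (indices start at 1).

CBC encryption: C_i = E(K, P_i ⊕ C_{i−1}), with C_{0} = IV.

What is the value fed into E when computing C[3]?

0x02

C[1]: P[1] ⊕ 0x10 = 0x56; E(K, 0x56) = 0x2E.
C[2]: P[2] ⊕ 0x2E = 0x46; E(K, 0x46) = 0x1E.
C[3]: P[3] ⊕ 0x1E = 0x02; E(K, 0x02) = 0xDA.
So the input to E for block [3] is 0x02.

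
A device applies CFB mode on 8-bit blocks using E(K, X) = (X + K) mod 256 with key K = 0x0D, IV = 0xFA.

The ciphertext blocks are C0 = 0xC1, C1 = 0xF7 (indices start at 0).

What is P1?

P1 = 0x39

CFB decryption: P_i = C_i ⊕ E(K, C_{i−1}), with C_{−1} = IV.
P1: E(K, 0xC1) = 0xCE; 0xF7 ⊕ 0xCE = 0x39.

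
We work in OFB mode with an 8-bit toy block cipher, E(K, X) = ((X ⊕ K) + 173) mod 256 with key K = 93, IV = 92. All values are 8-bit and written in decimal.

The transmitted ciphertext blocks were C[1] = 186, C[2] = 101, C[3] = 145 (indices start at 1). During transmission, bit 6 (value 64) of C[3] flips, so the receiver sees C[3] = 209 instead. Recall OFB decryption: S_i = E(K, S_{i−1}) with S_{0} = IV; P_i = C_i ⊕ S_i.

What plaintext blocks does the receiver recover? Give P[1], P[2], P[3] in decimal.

Only C[3] changed, to 209. In OFB, a change in C_i flips the same bit in P_i only; the keystream is unaffected. Decrypting the received ciphertext:
P[1]: S = E(K, 92) = 174; 186 ⊕ 174 = 20.
P[2]: S = E(K, 174) = 160; 101 ⊕ 160 = 197.
P[3]: S = E(K, 160) = 170; 209 ⊕ 170 = 123.
Blocks that differ from the original plaintext: P[3].

P[1] = 20, P[2] = 197, P[3] = 123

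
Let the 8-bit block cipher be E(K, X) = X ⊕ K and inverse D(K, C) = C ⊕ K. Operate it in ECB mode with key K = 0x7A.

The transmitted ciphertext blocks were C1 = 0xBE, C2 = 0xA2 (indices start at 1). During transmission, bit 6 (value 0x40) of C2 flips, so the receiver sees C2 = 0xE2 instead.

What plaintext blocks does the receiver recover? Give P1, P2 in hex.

ECB decryption: P_i = D(K, C_i).
Only C2 changed, to 0xE2. In ECB, a change in C_i affects only P_i. Decrypting the received ciphertext:
P1: D(K, 0xBE) = 0xC4.
P2: D(K, 0xE2) = 0x98.
Blocks that differ from the original plaintext: P2.

P1 = 0xC4, P2 = 0x98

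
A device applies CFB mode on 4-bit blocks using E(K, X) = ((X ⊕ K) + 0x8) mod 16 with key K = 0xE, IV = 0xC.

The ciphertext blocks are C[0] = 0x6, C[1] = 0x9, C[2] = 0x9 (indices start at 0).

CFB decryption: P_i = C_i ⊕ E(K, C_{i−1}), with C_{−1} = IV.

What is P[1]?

P[1] = 0x9

P[1]: E(K, 0x6) = 0x0; 0x9 ⊕ 0x0 = 0x9.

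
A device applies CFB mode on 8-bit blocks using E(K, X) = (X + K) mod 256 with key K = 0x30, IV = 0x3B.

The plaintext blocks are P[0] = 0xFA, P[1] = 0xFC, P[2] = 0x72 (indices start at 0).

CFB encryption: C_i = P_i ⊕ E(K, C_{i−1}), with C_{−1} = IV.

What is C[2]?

C[2] = 0x1F

C[0]: E(K, 0x3B) = 0x6B; 0xFA ⊕ 0x6B = 0x91.
C[1]: E(K, 0x91) = 0xC1; 0xFC ⊕ 0xC1 = 0x3D.
C[2]: E(K, 0x3D) = 0x6D; 0x72 ⊕ 0x6D = 0x1F.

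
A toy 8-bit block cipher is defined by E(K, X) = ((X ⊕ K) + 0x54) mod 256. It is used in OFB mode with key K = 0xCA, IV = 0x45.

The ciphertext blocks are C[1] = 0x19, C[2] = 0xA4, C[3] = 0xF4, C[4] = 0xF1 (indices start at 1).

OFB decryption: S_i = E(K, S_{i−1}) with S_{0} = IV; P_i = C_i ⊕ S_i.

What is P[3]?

P[3] = 0xFF

P[1]: S = E(K, 0x45) = 0xE3; 0x19 ⊕ 0xE3 = 0xFA.
P[2]: S = E(K, 0xE3) = 0x7D; 0xA4 ⊕ 0x7D = 0xD9.
P[3]: S = E(K, 0x7D) = 0x0B; 0xF4 ⊕ 0x0B = 0xFF.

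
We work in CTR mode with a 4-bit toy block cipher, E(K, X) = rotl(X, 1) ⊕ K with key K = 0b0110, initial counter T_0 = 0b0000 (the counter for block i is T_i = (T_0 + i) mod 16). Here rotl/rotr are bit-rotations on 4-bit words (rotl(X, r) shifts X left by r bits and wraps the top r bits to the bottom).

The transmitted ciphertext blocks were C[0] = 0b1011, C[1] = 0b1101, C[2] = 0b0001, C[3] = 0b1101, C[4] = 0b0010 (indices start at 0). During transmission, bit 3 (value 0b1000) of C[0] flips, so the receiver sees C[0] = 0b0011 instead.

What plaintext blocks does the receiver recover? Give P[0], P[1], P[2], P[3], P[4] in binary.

P[0] = 0b0101, P[1] = 0b1001, P[2] = 0b0011, P[3] = 0b1101, P[4] = 0b1100

CTR decryption: S_i = E(K, T_i) where T_i is the counter for block i; P_i = C_i ⊕ S_i.
Only C[0] changed, to 0b0011. In CTR, a change in C_i flips the same bit in P_i only; the keystream is unaffected. Decrypting the received ciphertext:
P[0]: T = 0b0000, S = E(K, T) = 0b0110; 0b0011 ⊕ 0b0110 = 0b0101.
P[1]: T = 0b0001, S = E(K, T) = 0b0100; 0b1101 ⊕ 0b0100 = 0b1001.
P[2]: T = 0b0010, S = E(K, T) = 0b0010; 0b0001 ⊕ 0b0010 = 0b0011.
P[3]: T = 0b0011, S = E(K, T) = 0b0000; 0b1101 ⊕ 0b0000 = 0b1101.
P[4]: T = 0b0100, S = E(K, T) = 0b1110; 0b0010 ⊕ 0b1110 = 0b1100.
Blocks that differ from the original plaintext: P[0].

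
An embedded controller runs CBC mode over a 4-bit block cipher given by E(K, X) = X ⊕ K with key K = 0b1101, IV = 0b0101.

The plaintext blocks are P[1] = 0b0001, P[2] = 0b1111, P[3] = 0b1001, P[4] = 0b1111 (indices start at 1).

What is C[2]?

CBC encryption: C_i = E(K, P_i ⊕ C_{i−1}), with C_{0} = IV.
C[1]: P[1] ⊕ 0b0101 = 0b0100; E(K, 0b0100) = 0b1001.
C[2]: P[2] ⊕ 0b1001 = 0b0110; E(K, 0b0110) = 0b1011.

C[2] = 0b1011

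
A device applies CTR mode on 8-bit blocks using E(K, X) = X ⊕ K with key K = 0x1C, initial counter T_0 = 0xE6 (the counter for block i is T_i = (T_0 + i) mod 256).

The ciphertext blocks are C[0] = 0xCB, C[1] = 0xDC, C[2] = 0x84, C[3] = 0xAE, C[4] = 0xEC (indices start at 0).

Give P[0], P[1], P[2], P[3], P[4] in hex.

CTR decryption: S_i = E(K, T_i) where T_i is the counter for block i; P_i = C_i ⊕ S_i.
P[0]: T = 0xE6, S = E(K, T) = 0xFA; 0xCB ⊕ 0xFA = 0x31.
P[1]: T = 0xE7, S = E(K, T) = 0xFB; 0xDC ⊕ 0xFB = 0x27.
P[2]: T = 0xE8, S = E(K, T) = 0xF4; 0x84 ⊕ 0xF4 = 0x70.
P[3]: T = 0xE9, S = E(K, T) = 0xF5; 0xAE ⊕ 0xF5 = 0x5B.
P[4]: T = 0xEA, S = E(K, T) = 0xF6; 0xEC ⊕ 0xF6 = 0x1A.

P[0] = 0x31, P[1] = 0x27, P[2] = 0x70, P[3] = 0x5B, P[4] = 0x1A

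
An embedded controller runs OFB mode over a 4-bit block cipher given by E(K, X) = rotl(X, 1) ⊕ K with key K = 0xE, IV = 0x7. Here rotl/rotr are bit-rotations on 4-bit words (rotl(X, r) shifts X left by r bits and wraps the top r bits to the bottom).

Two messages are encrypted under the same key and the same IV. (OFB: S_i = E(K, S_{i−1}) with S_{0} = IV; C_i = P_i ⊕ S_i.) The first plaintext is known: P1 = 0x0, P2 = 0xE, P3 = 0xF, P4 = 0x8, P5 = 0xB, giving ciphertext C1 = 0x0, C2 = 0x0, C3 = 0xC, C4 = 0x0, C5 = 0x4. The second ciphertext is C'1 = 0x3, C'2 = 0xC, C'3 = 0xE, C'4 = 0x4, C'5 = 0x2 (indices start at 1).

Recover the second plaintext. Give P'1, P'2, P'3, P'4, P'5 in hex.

P'1 = 0x3, P'2 = 0x2, P'3 = 0xD, P'4 = 0xC, P'5 = 0xD

In OFB with a reused IV, both messages share the same keystream S_i, so C_i ⊕ C'_i = P_i ⊕ P'_i and thus P'_i = P_i ⊕ C_i ⊕ C'_i.
P'1: 0x0 ⊕ 0x0 ⊕ 0x3 = 0x3.
P'2: 0xE ⊕ 0x0 ⊕ 0xC = 0x2.
P'3: 0xF ⊕ 0xC ⊕ 0xE = 0xD.
P'4: 0x8 ⊕ 0x0 ⊕ 0x4 = 0xC.
P'5: 0xB ⊕ 0x4 ⊕ 0x2 = 0xD.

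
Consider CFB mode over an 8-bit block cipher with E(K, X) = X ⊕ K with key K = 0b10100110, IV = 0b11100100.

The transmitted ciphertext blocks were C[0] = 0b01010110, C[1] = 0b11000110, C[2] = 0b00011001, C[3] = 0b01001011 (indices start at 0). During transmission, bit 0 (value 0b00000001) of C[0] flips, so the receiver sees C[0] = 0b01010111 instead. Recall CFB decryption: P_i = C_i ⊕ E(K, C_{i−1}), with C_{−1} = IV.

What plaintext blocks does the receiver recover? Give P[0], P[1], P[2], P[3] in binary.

P[0] = 0b00010101, P[1] = 0b00110111, P[2] = 0b01111001, P[3] = 0b11110100

Only C[0] changed, to 0b01010111. In CFB, a change in C_i flips the same bit in P_i and garbles P_{i+1}. Decrypting the received ciphertext:
P[0]: E(K, 0b11100100) = 0b01000010; 0b01010111 ⊕ 0b01000010 = 0b00010101.
P[1]: E(K, 0b01010111) = 0b11110001; 0b11000110 ⊕ 0b11110001 = 0b00110111.
P[2]: E(K, 0b11000110) = 0b01100000; 0b00011001 ⊕ 0b01100000 = 0b01111001.
P[3]: E(K, 0b00011001) = 0b10111111; 0b01001011 ⊕ 0b10111111 = 0b11110100.
Blocks that differ from the original plaintext: P[0], P[1].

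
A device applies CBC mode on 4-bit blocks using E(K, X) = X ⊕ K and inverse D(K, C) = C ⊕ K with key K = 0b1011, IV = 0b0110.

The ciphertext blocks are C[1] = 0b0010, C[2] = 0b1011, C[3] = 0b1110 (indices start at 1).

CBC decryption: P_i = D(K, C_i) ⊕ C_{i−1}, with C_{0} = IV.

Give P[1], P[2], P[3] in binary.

P[1]: D(K, 0b0010) = 0b1001; 0b1001 ⊕ 0b0110 = 0b1111.
P[2]: D(K, 0b1011) = 0b0000; 0b0000 ⊕ 0b0010 = 0b0010.
P[3]: D(K, 0b1110) = 0b0101; 0b0101 ⊕ 0b1011 = 0b1110.

P[1] = 0b1111, P[2] = 0b0010, P[3] = 0b1110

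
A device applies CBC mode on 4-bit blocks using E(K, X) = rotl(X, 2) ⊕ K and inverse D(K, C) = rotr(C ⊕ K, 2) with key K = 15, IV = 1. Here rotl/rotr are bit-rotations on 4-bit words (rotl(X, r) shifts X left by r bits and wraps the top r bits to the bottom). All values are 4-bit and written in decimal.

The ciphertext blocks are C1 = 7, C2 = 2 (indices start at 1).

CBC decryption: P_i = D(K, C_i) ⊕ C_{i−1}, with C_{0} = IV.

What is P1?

P1: D(K, 7) = 2; 2 ⊕ 1 = 3.

P1 = 3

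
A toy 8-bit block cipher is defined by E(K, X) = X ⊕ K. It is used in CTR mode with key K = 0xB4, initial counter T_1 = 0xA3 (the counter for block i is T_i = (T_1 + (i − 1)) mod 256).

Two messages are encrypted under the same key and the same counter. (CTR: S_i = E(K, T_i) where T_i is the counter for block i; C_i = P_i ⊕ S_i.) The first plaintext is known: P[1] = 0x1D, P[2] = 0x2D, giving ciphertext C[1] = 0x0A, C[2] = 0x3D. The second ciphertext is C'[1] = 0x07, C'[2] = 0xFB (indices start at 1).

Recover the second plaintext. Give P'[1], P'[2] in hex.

P'[1] = 0x10, P'[2] = 0xEB

In CTR with a reused counter, both messages share the same keystream S_i, so C_i ⊕ C'_i = P_i ⊕ P'_i and thus P'_i = P_i ⊕ C_i ⊕ C'_i.
P'[1]: 0x1D ⊕ 0x0A ⊕ 0x07 = 0x10.
P'[2]: 0x2D ⊕ 0x3D ⊕ 0xFB = 0xEB.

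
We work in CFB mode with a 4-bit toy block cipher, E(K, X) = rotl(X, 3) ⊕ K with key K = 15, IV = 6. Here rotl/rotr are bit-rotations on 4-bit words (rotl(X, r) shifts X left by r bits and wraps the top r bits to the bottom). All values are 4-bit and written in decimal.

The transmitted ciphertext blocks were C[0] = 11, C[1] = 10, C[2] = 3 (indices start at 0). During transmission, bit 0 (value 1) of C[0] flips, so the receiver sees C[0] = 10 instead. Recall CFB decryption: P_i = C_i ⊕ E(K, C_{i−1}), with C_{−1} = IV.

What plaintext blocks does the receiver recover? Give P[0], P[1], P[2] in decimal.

Only C[0] changed, to 10. In CFB, a change in C_i flips the same bit in P_i and garbles P_{i+1}. Decrypting the received ciphertext:
P[0]: E(K, 6) = 12; 10 ⊕ 12 = 6.
P[1]: E(K, 10) = 10; 10 ⊕ 10 = 0.
P[2]: E(K, 10) = 10; 3 ⊕ 10 = 9.
Blocks that differ from the original plaintext: P[0], P[1].

P[0] = 6, P[1] = 0, P[2] = 9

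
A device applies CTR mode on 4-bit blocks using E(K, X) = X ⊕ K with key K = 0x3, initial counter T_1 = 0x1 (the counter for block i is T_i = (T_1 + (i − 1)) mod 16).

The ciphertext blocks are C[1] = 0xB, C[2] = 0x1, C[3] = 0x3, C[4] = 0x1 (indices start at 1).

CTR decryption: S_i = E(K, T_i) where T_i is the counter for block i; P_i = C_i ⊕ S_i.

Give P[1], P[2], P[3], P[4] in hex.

P[1]: T = 0x1, S = E(K, T) = 0x2; 0xB ⊕ 0x2 = 0x9.
P[2]: T = 0x2, S = E(K, T) = 0x1; 0x1 ⊕ 0x1 = 0x0.
P[3]: T = 0x3, S = E(K, T) = 0x0; 0x3 ⊕ 0x0 = 0x3.
P[4]: T = 0x4, S = E(K, T) = 0x7; 0x1 ⊕ 0x7 = 0x6.

P[1] = 0x9, P[2] = 0x0, P[3] = 0x3, P[4] = 0x6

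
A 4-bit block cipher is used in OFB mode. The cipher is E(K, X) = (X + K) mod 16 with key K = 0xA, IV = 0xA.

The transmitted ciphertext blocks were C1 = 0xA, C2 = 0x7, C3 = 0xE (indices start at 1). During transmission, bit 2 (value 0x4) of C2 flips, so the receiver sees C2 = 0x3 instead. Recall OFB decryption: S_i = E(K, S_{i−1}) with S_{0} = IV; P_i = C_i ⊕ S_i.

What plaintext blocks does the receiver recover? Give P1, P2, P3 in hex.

Only C2 changed, to 0x3. In OFB, a change in C_i flips the same bit in P_i only; the keystream is unaffected. Decrypting the received ciphertext:
P1: S = E(K, 0xA) = 0x4; 0xA ⊕ 0x4 = 0xE.
P2: S = E(K, 0x4) = 0xE; 0x3 ⊕ 0xE = 0xD.
P3: S = E(K, 0xE) = 0x8; 0xE ⊕ 0x8 = 0x6.
Blocks that differ from the original plaintext: P2.

P1 = 0xE, P2 = 0xD, P3 = 0x6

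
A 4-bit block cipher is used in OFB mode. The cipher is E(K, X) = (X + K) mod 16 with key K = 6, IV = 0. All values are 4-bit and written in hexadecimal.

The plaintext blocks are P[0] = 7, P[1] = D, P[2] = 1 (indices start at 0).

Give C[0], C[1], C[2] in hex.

C[0] = 1, C[1] = 1, C[2] = 3

OFB encryption: S_i = E(K, S_{i−1}) with S_{−1} = IV; C_i = P_i ⊕ S_i.
C[0]: S = E(K, 0) = 6; 7 ⊕ 6 = 1.
C[1]: S = E(K, 6) = C; D ⊕ C = 1.
C[2]: S = E(K, C) = 2; 1 ⊕ 2 = 3.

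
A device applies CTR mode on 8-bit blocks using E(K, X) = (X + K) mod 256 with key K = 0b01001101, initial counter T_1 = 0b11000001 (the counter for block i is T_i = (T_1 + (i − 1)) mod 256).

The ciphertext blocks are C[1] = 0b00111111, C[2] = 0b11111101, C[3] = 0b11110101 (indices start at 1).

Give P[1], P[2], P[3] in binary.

CTR decryption: S_i = E(K, T_i) where T_i is the counter for block i; P_i = C_i ⊕ S_i.
P[1]: T = 0b11000001, S = E(K, T) = 0b00001110; 0b00111111 ⊕ 0b00001110 = 0b00110001.
P[2]: T = 0b11000010, S = E(K, T) = 0b00001111; 0b11111101 ⊕ 0b00001111 = 0b11110010.
P[3]: T = 0b11000011, S = E(K, T) = 0b00010000; 0b11110101 ⊕ 0b00010000 = 0b11100101.

P[1] = 0b00110001, P[2] = 0b11110010, P[3] = 0b11100101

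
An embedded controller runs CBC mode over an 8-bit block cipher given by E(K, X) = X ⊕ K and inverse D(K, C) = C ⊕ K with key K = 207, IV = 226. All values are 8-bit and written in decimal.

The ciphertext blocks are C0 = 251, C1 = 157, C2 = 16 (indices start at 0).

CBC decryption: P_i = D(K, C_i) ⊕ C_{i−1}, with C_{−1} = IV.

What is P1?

P1 = 169

P1: D(K, 157) = 82; 82 ⊕ 251 = 169.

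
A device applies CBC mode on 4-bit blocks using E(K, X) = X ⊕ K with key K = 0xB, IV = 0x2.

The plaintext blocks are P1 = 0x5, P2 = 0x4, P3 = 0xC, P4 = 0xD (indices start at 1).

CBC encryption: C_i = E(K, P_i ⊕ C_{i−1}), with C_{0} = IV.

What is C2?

C1: P1 ⊕ 0x2 = 0x7; E(K, 0x7) = 0xC.
C2: P2 ⊕ 0xC = 0x8; E(K, 0x8) = 0x3.

C2 = 0x3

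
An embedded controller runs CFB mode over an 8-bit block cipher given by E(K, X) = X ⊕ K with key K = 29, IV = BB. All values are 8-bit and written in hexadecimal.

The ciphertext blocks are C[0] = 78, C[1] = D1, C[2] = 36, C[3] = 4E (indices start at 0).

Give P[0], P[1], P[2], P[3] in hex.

CFB decryption: P_i = C_i ⊕ E(K, C_{i−1}), with C_{−1} = IV.
P[0]: E(K, BB) = 92; 78 ⊕ 92 = EA.
P[1]: E(K, 78) = 51; D1 ⊕ 51 = 80.
P[2]: E(K, D1) = F8; 36 ⊕ F8 = CE.
P[3]: E(K, 36) = 1F; 4E ⊕ 1F = 51.

P[0] = EA, P[1] = 80, P[2] = CE, P[3] = 51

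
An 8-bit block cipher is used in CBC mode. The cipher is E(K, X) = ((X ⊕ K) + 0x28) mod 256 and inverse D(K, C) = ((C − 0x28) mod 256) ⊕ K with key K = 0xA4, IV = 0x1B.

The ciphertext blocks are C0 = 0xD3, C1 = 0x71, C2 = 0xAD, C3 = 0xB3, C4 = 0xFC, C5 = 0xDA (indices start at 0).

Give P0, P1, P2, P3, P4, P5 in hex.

P0 = 0x14, P1 = 0x3E, P2 = 0x50, P3 = 0x82, P4 = 0xC3, P5 = 0xEA

CBC decryption: P_i = D(K, C_i) ⊕ C_{i−1}, with C_{−1} = IV.
P0: D(K, 0xD3) = 0x0F; 0x0F ⊕ 0x1B = 0x14.
P1: D(K, 0x71) = 0xED; 0xED ⊕ 0xD3 = 0x3E.
P2: D(K, 0xAD) = 0x21; 0x21 ⊕ 0x71 = 0x50.
P3: D(K, 0xB3) = 0x2F; 0x2F ⊕ 0xAD = 0x82.
P4: D(K, 0xFC) = 0x70; 0x70 ⊕ 0xB3 = 0xC3.
P5: D(K, 0xDA) = 0x16; 0x16 ⊕ 0xFC = 0xEA.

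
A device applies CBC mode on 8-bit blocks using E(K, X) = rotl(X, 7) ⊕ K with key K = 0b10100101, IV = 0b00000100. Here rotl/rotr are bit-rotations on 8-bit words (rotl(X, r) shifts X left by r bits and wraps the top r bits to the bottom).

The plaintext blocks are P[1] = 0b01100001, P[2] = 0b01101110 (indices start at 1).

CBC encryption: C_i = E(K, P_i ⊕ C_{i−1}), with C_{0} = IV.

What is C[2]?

C[2] = 0b00011001

C[1]: P[1] ⊕ 0b00000100 = 0b01100101; E(K, 0b01100101) = 0b00010111.
C[2]: P[2] ⊕ 0b00010111 = 0b01111001; E(K, 0b01111001) = 0b00011001.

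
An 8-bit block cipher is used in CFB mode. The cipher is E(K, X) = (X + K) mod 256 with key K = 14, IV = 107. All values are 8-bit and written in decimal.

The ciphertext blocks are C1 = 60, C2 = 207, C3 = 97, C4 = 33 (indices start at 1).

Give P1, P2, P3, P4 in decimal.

CFB decryption: P_i = C_i ⊕ E(K, C_{i−1}), with C_{0} = IV.
P1: E(K, 107) = 121; 60 ⊕ 121 = 69.
P2: E(K, 60) = 74; 207 ⊕ 74 = 133.
P3: E(K, 207) = 221; 97 ⊕ 221 = 188.
P4: E(K, 97) = 111; 33 ⊕ 111 = 78.

P1 = 69, P2 = 133, P3 = 188, P4 = 78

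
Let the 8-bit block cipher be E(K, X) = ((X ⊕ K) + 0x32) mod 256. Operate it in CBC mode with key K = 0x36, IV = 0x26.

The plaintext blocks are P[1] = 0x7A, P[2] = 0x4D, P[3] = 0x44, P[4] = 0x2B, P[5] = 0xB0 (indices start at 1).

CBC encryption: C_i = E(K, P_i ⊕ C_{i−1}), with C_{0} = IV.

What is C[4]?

C[4] = 0xB2

C[1]: P[1] ⊕ 0x26 = 0x5C; E(K, 0x5C) = 0x9C.
C[2]: P[2] ⊕ 0x9C = 0xD1; E(K, 0xD1) = 0x19.
C[3]: P[3] ⊕ 0x19 = 0x5D; E(K, 0x5D) = 0x9D.
C[4]: P[4] ⊕ 0x9D = 0xB6; E(K, 0xB6) = 0xB2.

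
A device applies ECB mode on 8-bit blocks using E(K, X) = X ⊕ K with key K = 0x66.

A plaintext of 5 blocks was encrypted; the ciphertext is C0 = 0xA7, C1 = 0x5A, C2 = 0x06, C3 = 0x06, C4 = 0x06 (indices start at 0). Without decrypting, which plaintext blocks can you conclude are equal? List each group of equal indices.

ECB encrypts each block independently with the same key, so equal ciphertext blocks imply equal plaintext blocks.
C2 = C3 = C4 = 0x06, so P2 = P3 = P4.

P2 = P3 = P4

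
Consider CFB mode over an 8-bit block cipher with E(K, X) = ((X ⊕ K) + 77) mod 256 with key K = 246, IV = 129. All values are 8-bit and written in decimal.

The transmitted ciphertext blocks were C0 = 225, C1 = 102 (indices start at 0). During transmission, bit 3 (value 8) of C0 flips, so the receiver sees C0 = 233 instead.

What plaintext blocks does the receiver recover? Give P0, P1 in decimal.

P0 = 45, P1 = 10

CFB decryption: P_i = C_i ⊕ E(K, C_{i−1}), with C_{−1} = IV.
Only C0 changed, to 233. In CFB, a change in C_i flips the same bit in P_i and garbles P_{i+1}. Decrypting the received ciphertext:
P0: E(K, 129) = 196; 233 ⊕ 196 = 45.
P1: E(K, 233) = 108; 102 ⊕ 108 = 10.
Blocks that differ from the original plaintext: P0, P1.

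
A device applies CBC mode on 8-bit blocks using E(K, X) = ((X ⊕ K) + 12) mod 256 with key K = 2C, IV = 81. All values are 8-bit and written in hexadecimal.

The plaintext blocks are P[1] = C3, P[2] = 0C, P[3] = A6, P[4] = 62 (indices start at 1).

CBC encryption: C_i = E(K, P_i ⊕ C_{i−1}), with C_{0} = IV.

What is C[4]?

C[1]: P[1] ⊕ 81 = 42; E(K, 42) = 80.
C[2]: P[2] ⊕ 80 = 8C; E(K, 8C) = B2.
C[3]: P[3] ⊕ B2 = 14; E(K, 14) = 4A.
C[4]: P[4] ⊕ 4A = 28; E(K, 28) = 16.

C[4] = 16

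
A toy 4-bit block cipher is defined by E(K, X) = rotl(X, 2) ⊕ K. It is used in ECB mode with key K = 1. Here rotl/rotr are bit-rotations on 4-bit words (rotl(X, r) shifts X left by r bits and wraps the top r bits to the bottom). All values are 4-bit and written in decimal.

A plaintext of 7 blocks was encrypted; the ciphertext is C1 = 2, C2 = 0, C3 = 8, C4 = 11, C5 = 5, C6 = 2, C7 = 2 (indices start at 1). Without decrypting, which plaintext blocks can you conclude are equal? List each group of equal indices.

P1 = P6 = P7

ECB encrypts each block independently with the same key, so equal ciphertext blocks imply equal plaintext blocks.
C1 = C6 = C7 = 2, so P1 = P6 = P7.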